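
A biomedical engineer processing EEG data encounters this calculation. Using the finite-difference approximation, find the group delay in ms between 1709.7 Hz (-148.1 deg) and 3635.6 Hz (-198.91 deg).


Group delay from phase difference:
tau = -d(phi)/d(omega)
d(phi) = -50.81 deg = -0.886802 rad
d(omega) = 2*pi*(3635.6 - 1709.7) = 12100.7866 rad/s
tau = -(-0.886802) / 12100.7866
    = 0.0733 ms

0.0733 ms


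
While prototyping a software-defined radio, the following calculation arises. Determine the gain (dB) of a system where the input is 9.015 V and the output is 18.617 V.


Voltage gain in dB:
G = 20 * log10(Vout / Vin)
  = 20 * log10(18.617 / 9.015)
  = 20 * log10(2.065114)
  = 20 * 0.314944
  = 6.3 dB

6.3 dB


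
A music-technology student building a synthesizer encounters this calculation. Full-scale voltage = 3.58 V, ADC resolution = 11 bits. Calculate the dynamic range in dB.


Dynamic range from full-scale to LSB:
V_min = V_max / 2^bits = 3.58 / 2^11
DR = 20 * log10(V_max / V_min)
   = 20 * log10(2^11)
   = 20 * 11 * log10(2)
   = 66.23 dB

66.23 dB


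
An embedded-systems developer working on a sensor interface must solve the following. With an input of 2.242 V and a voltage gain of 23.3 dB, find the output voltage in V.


Output voltage from dB gain:
V_out = V_in * 10^(gain_dB / 20)
      = 2.242 * 10^(23.3 / 20)
      = 2.242 * 14.621772
      = 32.782 V

32.782 V


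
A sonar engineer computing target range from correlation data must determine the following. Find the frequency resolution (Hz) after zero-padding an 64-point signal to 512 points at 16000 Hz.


Frequency resolution after zero-padding:
N_padded = 64 * 8 = 512
df = fs / N_padded
   = 16000 / 512
   = 31.25 Hz

31.25 Hz


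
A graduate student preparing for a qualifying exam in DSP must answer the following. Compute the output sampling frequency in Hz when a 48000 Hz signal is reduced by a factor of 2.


Decimation reduces the sample rate:
fs_out = fs_in / M
       = 48000 / 2
       = 24000.0 Hz

24000.0 Hz


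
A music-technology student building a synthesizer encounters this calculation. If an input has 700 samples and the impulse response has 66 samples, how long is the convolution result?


Linear convolution output length:
L = N + M - 1
  = 700 + 66 - 1
  = 765 samples

765


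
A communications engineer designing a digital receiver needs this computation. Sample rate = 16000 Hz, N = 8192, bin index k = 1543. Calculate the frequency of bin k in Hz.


Frequency of DFT bin k:
f_k = k * fs / N
    = 1543 * 16000 / 8192
    = 24688000 / 8192
    = 3013.672 Hz

3013.672 Hz


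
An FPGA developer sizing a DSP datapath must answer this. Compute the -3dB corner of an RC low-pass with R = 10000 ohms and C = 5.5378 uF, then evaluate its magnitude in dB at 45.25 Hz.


Step 1 — cutoff frequency:
fc = 1 / (2*pi*R*C)
C = 5.5378 uF = 5.5378e-06 F
fc = 1 / (2*pi*10000*5.5378e-06)
   = 2.87397 Hz

Step 2 — magnitude at f = 45.25 Hz:
|H(f)| = 1 / sqrt(1 + (f/fc)^2)
f/fc = 45.25 / 2.87397 = 15.744771
|H| = 1 / sqrt(1 + 247.897814) = 0.0633854
|H|_dB = 20*log10(0.0633854) = -23.96 dB

fc = 2.87397 Hz; |H(45.25 Hz)| = -23.96 dB


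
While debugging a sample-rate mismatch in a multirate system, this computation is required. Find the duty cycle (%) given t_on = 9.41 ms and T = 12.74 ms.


Duty cycle as a percentage:
DC = (t_on / T) * 100
   = (9.41 / 12.74) * 100
   = 0.738619 * 100
   = 73.86 %

73.86 %


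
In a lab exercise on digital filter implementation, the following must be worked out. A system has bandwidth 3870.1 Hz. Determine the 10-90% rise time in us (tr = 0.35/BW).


Rise time from bandwidth relationship:
tr = 0.35 / BW
   = 0.35 / 3870.1
   = 9.043693961e-05 s
   = 90.4369 us

90.4369 us


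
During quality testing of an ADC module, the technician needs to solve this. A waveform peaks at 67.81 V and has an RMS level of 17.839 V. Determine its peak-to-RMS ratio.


Crest factor is the ratio of peak to RMS:
CF = V_peak / V_rms
   = 67.81 / 17.839
   = 3.8012

3.8012


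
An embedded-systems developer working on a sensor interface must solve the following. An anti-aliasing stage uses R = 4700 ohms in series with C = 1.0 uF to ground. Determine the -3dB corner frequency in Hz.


Cutoff frequency of a first-order RC filter:
fc = 1 / (2 * pi * R * C)
C = 1.0 uF = 1e-06 F
fc = 1 / (2 * pi * 4700 * 1e-06)
   = 1 / 0.029530970943744
   = 33.862754 Hz

33.862754 Hz


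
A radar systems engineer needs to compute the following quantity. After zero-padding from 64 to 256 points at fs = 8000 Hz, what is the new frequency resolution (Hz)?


Frequency resolution after zero-padding:
N_padded = 64 * 4 = 256
df = fs / N_padded
   = 8000 / 256
   = 31.25 Hz

31.25 Hz


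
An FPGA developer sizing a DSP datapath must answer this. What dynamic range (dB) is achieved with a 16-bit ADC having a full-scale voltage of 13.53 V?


Dynamic range from full-scale to LSB:
V_min = V_max / 2^bits = 13.53 / 2^16
DR = 20 * log10(V_max / V_min)
   = 20 * log10(2^16)
   = 20 * 16 * log10(2)
   = 96.33 dB

96.33 dB


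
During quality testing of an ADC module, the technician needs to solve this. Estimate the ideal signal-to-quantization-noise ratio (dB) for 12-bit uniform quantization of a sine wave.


Theoretical SNR for a full-scale sinusoid:
SNR = 6.02 * N + 1.76
    = 6.02 * 12 + 1.76
    = 72.24 + 1.76
    = 74.0 dB

74.0 dB


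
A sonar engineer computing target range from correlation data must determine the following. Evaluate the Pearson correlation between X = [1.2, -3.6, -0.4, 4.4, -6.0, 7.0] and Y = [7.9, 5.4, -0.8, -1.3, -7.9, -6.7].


Pearson correlation coefficient (population):
r = cov(X,Y) / (std(X) * std(Y))
Mean X = 0.4333, Mean Y = -0.5667
Cov(X,Y) = -2.231111
Std(X) = 4.430826, Std(Y) = 5.763005
r = -0.0874

-0.0874


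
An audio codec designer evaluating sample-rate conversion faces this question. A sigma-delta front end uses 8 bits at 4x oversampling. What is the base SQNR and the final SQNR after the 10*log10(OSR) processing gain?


Step 1 — baseline SQNR at Nyquist:
SQNR_base = 6.02*N + 1.76
          = 6.02*8 + 1.76
          = 49.92 dB

Step 2 — oversampling processing gain:
G = 10*log10(OSR) = 10*log10(4) = 6.02 dB

Step 3 — total:
SQNR_total = 49.92 + 6.02 = 55.94 dB

Base SQNR = 49.92 dB; oversampled SQNR = 55.94 dB


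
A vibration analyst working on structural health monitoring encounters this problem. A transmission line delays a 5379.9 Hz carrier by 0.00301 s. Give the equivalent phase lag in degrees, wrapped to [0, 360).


Phase shift from frequency and time delay:
phi = 360 * f * t_delay
    = 360 * 5379.9 * 0.00301
    = 5829.66 degrees
    mod 360 = 69.66 degrees

69.66 degrees


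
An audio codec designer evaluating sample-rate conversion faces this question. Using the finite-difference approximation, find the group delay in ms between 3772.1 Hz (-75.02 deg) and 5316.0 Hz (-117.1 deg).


Group delay from phase difference:
tau = -d(phi)/d(omega)
d(phi) = -42.08 deg = -0.734435 rad
d(omega) = 2*pi*(5316.0 - 3772.1) = 9700.6098 rad/s
tau = -(-0.734435) / 9700.6098
    = 0.0757 ms

0.0757 ms


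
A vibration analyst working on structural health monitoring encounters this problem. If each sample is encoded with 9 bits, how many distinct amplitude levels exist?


Number of quantization levels = 2^N
= 2^9
= 512

512


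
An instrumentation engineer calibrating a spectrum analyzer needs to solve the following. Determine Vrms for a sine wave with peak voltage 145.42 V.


RMS voltage for a sinusoidal waveform:
V_rms = V_peak / sqrt(2)
      = 145.42 / 1.414214
      = 102.827 V

102.827 V


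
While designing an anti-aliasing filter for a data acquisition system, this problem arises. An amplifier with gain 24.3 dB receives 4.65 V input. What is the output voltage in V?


Output voltage from dB gain:
V_out = V_in * 10^(gain_dB / 20)
      = 4.65 * 10^(24.3 / 20)
      = 4.65 * 16.405898
      = 76.2874 V

76.2874 V


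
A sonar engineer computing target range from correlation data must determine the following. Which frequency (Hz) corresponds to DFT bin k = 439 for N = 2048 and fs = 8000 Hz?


Frequency of DFT bin k:
f_k = k * fs / N
    = 439 * 8000 / 2048
    = 3512000 / 2048
    = 1714.844 Hz

1714.844 Hz


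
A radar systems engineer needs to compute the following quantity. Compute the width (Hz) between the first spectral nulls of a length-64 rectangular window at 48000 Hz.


Main lobe width for a rectangular window:
Width = 2 * fs / N
      = 2 * 48000 / 64
      = 96000 / 64
      = 1500.0 Hz

1500.0 Hz


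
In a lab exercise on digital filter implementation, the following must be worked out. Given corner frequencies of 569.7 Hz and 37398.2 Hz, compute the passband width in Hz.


Bandwidth is the difference of -3dB frequencies:
BW = f_high - f_low
   = 37398.2 - 569.7
   = 36828.5 Hz

36828.5 Hz


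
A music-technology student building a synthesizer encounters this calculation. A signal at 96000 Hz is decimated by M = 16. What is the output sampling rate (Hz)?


Decimation reduces the sample rate:
fs_out = fs_in / M
       = 96000 / 16
       = 6000.0 Hz

6000.0 Hz


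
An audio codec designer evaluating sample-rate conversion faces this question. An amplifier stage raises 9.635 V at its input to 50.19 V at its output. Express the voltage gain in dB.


Voltage gain in dB:
G = 20 * log10(Vout / Vin)
  = 20 * log10(50.19 / 9.635)
  = 20 * log10(5.209133)
  = 20 * 0.716765
  = 14.34 dB

14.34 dB


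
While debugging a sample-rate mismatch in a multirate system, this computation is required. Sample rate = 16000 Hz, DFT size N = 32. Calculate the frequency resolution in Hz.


DFT frequency resolution:
df = fs / N
   = 16000 / 32
   = 500.0 Hz

500.0 Hz


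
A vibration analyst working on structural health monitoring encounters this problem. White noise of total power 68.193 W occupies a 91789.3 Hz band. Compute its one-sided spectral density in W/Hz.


Power spectral density:
PSD = P / BW
    = 68.193 / 91789.3
    = 0.00074293 W/Hz

0.00074293 W/Hz


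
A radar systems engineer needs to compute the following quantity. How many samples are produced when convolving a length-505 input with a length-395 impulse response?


Linear convolution output length:
L = N + M - 1
  = 505 + 395 - 1
  = 899 samples

899


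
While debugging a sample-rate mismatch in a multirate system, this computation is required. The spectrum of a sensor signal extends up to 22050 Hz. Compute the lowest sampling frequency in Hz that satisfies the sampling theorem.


The Nyquist rate is twice the maximum frequency component.
fs_min = 2 * fmax
      = 2 * 22050
      = 44100 Hz

44100


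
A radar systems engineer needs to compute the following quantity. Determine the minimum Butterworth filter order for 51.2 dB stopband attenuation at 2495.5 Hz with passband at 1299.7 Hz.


Butterworth filter order formula:
n = log10(10^(A/10) - 1) / (2 * log10(f_stop/f_pass))
10^(51.2/10) - 1 = 131824.6739
f_stop/f_pass = 2495.5 / 1299.7 = 1.9201
n = 9.0359 -> ceil = 10

10


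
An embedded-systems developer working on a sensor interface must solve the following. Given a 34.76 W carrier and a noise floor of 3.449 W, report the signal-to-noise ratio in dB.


SNR in decibels:
SNR = 10 * log10(Ps / Pn)
    = 10 * log10(34.76 / 3.449)
    = 10 * log10(10.0783)
    = 10 * 1.0034
    = 10.03 dB

10.03 dB


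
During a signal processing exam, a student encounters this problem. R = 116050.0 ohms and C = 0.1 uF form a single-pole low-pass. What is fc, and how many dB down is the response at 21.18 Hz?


Step 1 — cutoff frequency:
fc = 1 / (2*pi*R*C)
C = 0.1 uF = 1e-07 F
fc = 1 / (2*pi*116050.0*1e-07)
   = 13.7143 Hz

Step 2 — magnitude at f = 21.18 Hz:
|H(f)| = 1 / sqrt(1 + (f/fc)^2)
f/fc = 21.18 / 13.7143 = 1.544373
|H| = 1 / sqrt(1 + 2.385088) = 0.5435194
|H|_dB = 20*log10(0.5435194) = -5.3 dB

fc = 13.7143 Hz; |H(21.18 Hz)| = -5.3 dB


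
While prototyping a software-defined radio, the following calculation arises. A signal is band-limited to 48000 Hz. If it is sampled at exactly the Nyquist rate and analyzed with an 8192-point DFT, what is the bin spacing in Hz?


Step 1 — Nyquist sampling rate:
fs = 2 * fmax = 2 * 48000 = 96000 Hz

Step 2 — DFT bin spacing:
df = fs / N = 96000 / 8192 = 11.7188 Hz

11.7188 Hz


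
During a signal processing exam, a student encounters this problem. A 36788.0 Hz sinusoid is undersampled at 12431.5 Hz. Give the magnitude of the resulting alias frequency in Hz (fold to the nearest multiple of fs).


Compute the nearest integer multiple of fs to the signal:
n = round(36788.0 / 12431.5) = 3
f_alias = |36788.0 - 3 * 12431.5|
        = |36788.0 - 37294.5|
        = 506.5 Hz

506.5


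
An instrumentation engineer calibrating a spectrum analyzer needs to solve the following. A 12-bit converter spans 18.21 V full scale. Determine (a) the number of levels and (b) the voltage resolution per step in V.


Step 1 — number of quantization levels:
L = 2^N = 2^12 = 4096

Step 2 — LSB step size:
delta = Vfs / L
      = 18.21 / 4096
      = 0.0044458 V

Levels = 4096; step size = 0.0044458 V


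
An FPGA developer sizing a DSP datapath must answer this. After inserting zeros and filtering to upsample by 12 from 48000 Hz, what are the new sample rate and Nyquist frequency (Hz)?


Step 1 — output sample rate after interpolation by L:
fs_out = L * fs_in = 12 * 48000 = 576000 Hz

Step 2 — Nyquist frequency of the output stream:
f_Nyq = fs_out / 2 = 576000 / 2 = 288000.0 Hz

fs_out = 576000 Hz; f_Nyquist = 288000.0 Hz


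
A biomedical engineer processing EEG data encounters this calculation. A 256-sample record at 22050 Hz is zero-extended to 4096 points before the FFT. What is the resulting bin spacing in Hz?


Frequency resolution after zero-padding:
N_padded = 256 * 16 = 4096
df = fs / N_padded
   = 22050 / 4096
   = 5.3833 Hz

5.3833 Hz


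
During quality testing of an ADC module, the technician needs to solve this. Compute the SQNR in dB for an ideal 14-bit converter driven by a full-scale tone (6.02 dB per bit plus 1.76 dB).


Theoretical SNR for a full-scale sinusoid:
SNR = 6.02 * N + 1.76
    = 6.02 * 14 + 1.76
    = 84.28 + 1.76
    = 86.04 dB

86.04 dB


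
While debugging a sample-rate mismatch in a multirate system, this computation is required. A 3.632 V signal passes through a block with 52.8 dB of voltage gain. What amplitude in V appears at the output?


Output voltage from dB gain:
V_out = V_in * 10^(gain_dB / 20)
      = 3.632 * 10^(52.8 / 20)
      = 3.632 * 436.515832
      = 1585.4255 V

1585.4255 V


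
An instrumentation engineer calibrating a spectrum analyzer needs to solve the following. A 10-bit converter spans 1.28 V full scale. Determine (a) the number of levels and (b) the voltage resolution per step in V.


Step 1 — number of quantization levels:
L = 2^N = 2^10 = 1024

Step 2 — LSB step size:
delta = Vfs / L
      = 1.28 / 1024
      = 0.00125 V

Levels = 1024; step size = 0.00125 V


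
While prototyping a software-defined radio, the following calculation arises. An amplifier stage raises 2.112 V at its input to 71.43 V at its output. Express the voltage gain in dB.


Voltage gain in dB:
G = 20 * log10(Vout / Vin)
  = 20 * log10(71.43 / 2.112)
  = 20 * log10(33.821023)
  = 20 * 1.529187
  = 30.58 dB

30.58 dB


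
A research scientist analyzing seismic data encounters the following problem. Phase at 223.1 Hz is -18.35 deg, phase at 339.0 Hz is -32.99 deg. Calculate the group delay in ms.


Group delay from phase difference:
tau = -d(phi)/d(omega)
d(phi) = -14.64 deg = -0.255516 rad
d(omega) = 2*pi*(339.0 - 223.1) = 728.2212 rad/s
tau = -(-0.255516) / 728.2212
    = 0.3509 ms

0.3509 ms


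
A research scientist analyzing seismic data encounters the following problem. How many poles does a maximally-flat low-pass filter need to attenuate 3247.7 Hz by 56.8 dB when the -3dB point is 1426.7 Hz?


Butterworth filter order formula:
n = log10(10^(A/10) - 1) / (2 * log10(f_stop/f_pass))
10^(56.8/10) - 1 = 478629.0923
f_stop/f_pass = 3247.7 / 1426.7 = 2.2764
n = 7.9498 -> ceil = 8

8


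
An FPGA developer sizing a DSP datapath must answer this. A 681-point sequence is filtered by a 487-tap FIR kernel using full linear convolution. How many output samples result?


Linear convolution output length:
L = N + M - 1
  = 681 + 487 - 1
  = 1167 samples

1167


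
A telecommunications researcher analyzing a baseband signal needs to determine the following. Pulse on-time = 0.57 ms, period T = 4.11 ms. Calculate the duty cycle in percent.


Duty cycle as a percentage:
DC = (t_on / T) * 100
   = (0.57 / 4.11) * 100
   = 0.138686 * 100
   = 13.87 %

13.87 %


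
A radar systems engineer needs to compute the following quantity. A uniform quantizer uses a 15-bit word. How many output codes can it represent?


Number of quantization levels = 2^N
= 2^15
= 32768

32768


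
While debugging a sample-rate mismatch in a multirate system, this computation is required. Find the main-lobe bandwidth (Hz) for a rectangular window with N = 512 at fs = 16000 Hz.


Main lobe width for a rectangular window:
Width = 2 * fs / N
      = 2 * 16000 / 512
      = 32000 / 512
      = 62.5 Hz

62.5 Hz


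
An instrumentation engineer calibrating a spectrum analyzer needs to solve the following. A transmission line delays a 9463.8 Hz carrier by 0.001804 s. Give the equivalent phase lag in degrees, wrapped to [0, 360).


Phase shift from frequency and time delay:
phi = 360 * f * t_delay
    = 360 * 9463.8 * 0.001804
    = 6146.17 degrees
    mod 360 = 26.17 degrees

26.17 degrees


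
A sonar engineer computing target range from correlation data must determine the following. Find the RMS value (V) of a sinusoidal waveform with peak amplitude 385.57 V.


RMS voltage for a sinusoidal waveform:
V_rms = V_peak / sqrt(2)
      = 385.57 / 1.414214
      = 272.639 V

272.639 V


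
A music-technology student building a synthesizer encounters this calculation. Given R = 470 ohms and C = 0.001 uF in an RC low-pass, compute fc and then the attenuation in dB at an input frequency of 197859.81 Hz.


Step 1 — cutoff frequency:
fc = 1 / (2*pi*R*C)
C = 0.001 uF = 1e-09 F
fc = 1 / (2*pi*470*1e-09)
   = 338627.538 Hz

Step 2 — magnitude at f = 197859.81 Hz:
|H(f)| = 1 / sqrt(1 + (f/fc)^2)
f/fc = 197859.81 / 338627.538 = 0.584299
|H| = 1 / sqrt(1 + 0.341405) = 0.8634159
|H|_dB = 20*log10(0.8634159) = -1.28 dB

fc = 338627.538 Hz; |H(197859.81 Hz)| = -1.28 dB


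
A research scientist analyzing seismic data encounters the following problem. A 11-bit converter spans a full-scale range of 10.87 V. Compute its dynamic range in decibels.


Dynamic range from full-scale to LSB:
V_min = V_max / 2^bits = 10.87 / 2^11
DR = 20 * log10(V_max / V_min)
   = 20 * log10(2^11)
   = 20 * 11 * log10(2)
   = 66.23 dB

66.23 dB


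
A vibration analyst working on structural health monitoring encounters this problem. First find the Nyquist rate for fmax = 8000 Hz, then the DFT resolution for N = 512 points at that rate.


Step 1 — Nyquist sampling rate:
fs = 2 * fmax = 2 * 8000 = 16000 Hz

Step 2 — DFT bin spacing:
df = fs / N = 16000 / 512 = 31.25 Hz

31.25 Hz


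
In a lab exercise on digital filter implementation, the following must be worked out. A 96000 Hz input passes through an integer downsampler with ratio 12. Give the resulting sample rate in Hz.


Decimation reduces the sample rate:
fs_out = fs_in / M
       = 96000 / 12
       = 8000.0 Hz

8000.0 Hz


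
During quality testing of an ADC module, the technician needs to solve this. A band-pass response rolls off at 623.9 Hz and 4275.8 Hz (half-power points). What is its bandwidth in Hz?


Bandwidth is the difference of -3dB frequencies:
BW = f_high - f_low
   = 4275.8 - 623.9
   = 3651.9 Hz

3651.9 Hz


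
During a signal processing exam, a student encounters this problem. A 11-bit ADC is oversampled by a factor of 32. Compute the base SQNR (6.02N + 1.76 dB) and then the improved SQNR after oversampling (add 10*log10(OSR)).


Step 1 — baseline SQNR at Nyquist:
SQNR_base = 6.02*N + 1.76
          = 6.02*11 + 1.76
          = 67.98 dB

Step 2 — oversampling processing gain:
G = 10*log10(OSR) = 10*log10(32) = 15.05 dB

Step 3 — total:
SQNR_total = 67.98 + 15.05 = 83.03 dB

Base SQNR = 67.98 dB; oversampled SQNR = 83.03 dB


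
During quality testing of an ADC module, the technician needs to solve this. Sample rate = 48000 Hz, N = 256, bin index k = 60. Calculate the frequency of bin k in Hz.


Frequency of DFT bin k:
f_k = k * fs / N
    = 60 * 48000 / 256
    = 2880000 / 256
    = 11250.0 Hz

11250.0 Hz


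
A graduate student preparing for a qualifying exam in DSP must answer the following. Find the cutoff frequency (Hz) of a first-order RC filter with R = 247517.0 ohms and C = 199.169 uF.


Cutoff frequency of a first-order RC filter:
fc = 1 / (2 * pi * R * C)
C = 199.169 uF = 0.000199169 F
fc = 1 / (2 * pi * 247517.0 * 0.000199169)
   = 1 / 309.74666834278
   = 0.003228 Hz

0.003228 Hz


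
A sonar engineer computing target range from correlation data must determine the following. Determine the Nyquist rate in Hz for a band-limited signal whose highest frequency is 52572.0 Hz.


The Nyquist rate is twice the maximum frequency component.
fs_min = 2 * fmax
      = 2 * 52572.0
      = 105144.0 Hz

105144.0


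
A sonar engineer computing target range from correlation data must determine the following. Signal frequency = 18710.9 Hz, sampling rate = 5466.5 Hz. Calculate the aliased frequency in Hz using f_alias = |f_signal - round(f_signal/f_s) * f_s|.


Compute the nearest integer multiple of fs to the signal:
n = round(18710.9 / 5466.5) = 3
f_alias = |18710.9 - 3 * 5466.5|
        = |18710.9 - 16399.5|
        = 2311.4 Hz

2311.4


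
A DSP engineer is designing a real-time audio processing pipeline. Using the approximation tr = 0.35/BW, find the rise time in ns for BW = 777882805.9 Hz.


Rise time from bandwidth relationship:
tr = 0.35 / BW
   = 0.35 / 777882805.9
   = 4.499392419e-10 s
   = 0.4499 ns

0.4499 ns


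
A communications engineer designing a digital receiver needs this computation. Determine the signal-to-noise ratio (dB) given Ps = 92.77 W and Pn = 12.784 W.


SNR in decibels:
SNR = 10 * log10(Ps / Pn)
    = 10 * log10(92.77 / 12.784)
    = 10 * log10(7.2567)
    = 10 * 0.8607
    = 8.61 dB

8.61 dB


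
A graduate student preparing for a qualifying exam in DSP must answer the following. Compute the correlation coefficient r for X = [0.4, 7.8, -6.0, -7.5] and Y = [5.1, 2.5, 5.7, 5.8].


Pearson correlation coefficient (population):
r = cov(X,Y) / (std(X) * std(Y))
Mean X = -1.325, Mean Y = 4.775
Cov(X,Y) = -7.713125
Std(X) = 6.046228, Std(Y) = 1.340476
r = -0.9517

-0.9517


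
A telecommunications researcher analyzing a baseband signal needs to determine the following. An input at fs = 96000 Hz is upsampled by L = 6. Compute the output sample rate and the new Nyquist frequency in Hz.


Step 1 — output sample rate after interpolation by L:
fs_out = L * fs_in = 6 * 96000 = 576000 Hz

Step 2 — Nyquist frequency of the output stream:
f_Nyq = fs_out / 2 = 576000 / 2 = 288000.0 Hz

fs_out = 576000 Hz; f_Nyquist = 288000.0 Hz


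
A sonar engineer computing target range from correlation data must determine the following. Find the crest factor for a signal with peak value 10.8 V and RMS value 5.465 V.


Crest factor is the ratio of peak to RMS:
CF = V_peak / V_rms
   = 10.8 / 5.465
   = 1.9762

1.9762


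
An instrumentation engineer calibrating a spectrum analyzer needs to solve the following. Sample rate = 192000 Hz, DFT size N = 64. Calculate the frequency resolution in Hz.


DFT frequency resolution:
df = fs / N
   = 192000 / 64
   = 3000.0 Hz

3000.0 Hz


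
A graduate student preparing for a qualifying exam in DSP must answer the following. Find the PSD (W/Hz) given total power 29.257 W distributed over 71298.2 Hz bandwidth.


Power spectral density:
PSD = P / BW
    = 29.257 / 71298.2
    = 0.00041035 W/Hz

0.00041035 W/Hz


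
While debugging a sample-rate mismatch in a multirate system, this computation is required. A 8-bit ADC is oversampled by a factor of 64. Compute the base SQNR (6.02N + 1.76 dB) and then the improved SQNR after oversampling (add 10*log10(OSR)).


Step 1 — baseline SQNR at Nyquist:
SQNR_base = 6.02*N + 1.76
          = 6.02*8 + 1.76
          = 49.92 dB

Step 2 — oversampling processing gain:
G = 10*log10(OSR) = 10*log10(64) = 18.06 dB

Step 3 — total:
SQNR_total = 49.92 + 18.06 = 67.98 dB

Base SQNR = 49.92 dB; oversampled SQNR = 67.98 dB


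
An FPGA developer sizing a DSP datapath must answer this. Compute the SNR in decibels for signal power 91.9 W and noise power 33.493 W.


SNR in decibels:
SNR = 10 * log10(Ps / Pn)
    = 10 * log10(91.9 / 33.493)
    = 10 * log10(2.7439)
    = 10 * 0.4384
    = 4.38 dB

4.38 dB


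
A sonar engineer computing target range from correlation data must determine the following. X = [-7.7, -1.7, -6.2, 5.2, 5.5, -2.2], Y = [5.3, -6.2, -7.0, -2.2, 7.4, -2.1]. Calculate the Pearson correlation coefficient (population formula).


Pearson correlation coefficient (population):
r = cov(X,Y) / (std(X) * std(Y))
Mean X = -1.1833, Mean Y = -0.8
Cov(X,Y) = 6.888333
Std(X) = 5.071954, Std(Y) = 5.411408
r = 0.251

0.251


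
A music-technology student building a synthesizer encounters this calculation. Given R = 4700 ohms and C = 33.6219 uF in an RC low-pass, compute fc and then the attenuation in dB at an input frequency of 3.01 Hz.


Step 1 — cutoff frequency:
fc = 1 / (2*pi*R*C)
C = 33.6219 uF = 3.36219e-05 F
fc = 1 / (2*pi*4700*3.36219e-05)
   = 1.00716 Hz

Step 2 — magnitude at f = 3.01 Hz:
|H(f)| = 1 / sqrt(1 + (f/fc)^2)
f/fc = 3.01 / 1.00716 = 2.988602
|H| = 1 / sqrt(1 + 8.931742) = 0.3173126
|H|_dB = 20*log10(0.3173126) = -9.97 dB

fc = 1.00716 Hz; |H(3.01 Hz)| = -9.97 dB


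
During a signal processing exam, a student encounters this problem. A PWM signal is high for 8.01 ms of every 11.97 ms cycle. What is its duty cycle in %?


Duty cycle as a percentage:
DC = (t_on / T) * 100
   = (8.01 / 11.97) * 100
   = 0.669173 * 100
   = 66.92 %

66.92 %


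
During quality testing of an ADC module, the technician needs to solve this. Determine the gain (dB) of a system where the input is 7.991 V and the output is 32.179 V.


Voltage gain in dB:
G = 20 * log10(Vout / Vin)
  = 20 * log10(32.179 / 7.991)
  = 20 * log10(4.026905)
  = 20 * 0.604971
  = 12.1 dB

12.1 dB


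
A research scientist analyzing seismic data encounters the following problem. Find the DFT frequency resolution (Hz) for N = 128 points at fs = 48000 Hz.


DFT frequency resolution:
df = fs / N
   = 48000 / 128
   = 375.0 Hz

375.0 Hz


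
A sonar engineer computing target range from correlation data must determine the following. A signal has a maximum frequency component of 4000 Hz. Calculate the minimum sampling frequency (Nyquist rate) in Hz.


The Nyquist rate is twice the maximum frequency component.
fs_min = 2 * fmax
      = 2 * 4000
      = 8000 Hz

8000


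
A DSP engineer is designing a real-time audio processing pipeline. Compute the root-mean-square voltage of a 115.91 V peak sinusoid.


RMS voltage for a sinusoidal waveform:
V_rms = V_peak / sqrt(2)
      = 115.91 / 1.414214
      = 81.961 V

81.961 V


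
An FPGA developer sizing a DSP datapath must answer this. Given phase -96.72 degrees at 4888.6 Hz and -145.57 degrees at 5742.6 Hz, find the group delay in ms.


Group delay from phase difference:
tau = -d(phi)/d(omega)
d(phi) = -48.85 deg = -0.852593 rad
d(omega) = 2*pi*(5742.6 - 4888.6) = 5365.8403 rad/s
tau = -(-0.852593) / 5365.8403
    = 0.1589 ms

0.1589 ms


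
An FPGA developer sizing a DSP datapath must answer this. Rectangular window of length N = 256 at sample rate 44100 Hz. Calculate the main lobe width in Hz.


Main lobe width for a rectangular window:
Width = 2 * fs / N
      = 2 * 44100 / 256
      = 88200 / 256
      = 344.531 Hz

344.531 Hz


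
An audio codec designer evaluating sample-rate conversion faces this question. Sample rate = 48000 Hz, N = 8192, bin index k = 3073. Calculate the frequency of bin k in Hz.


Frequency of DFT bin k:
f_k = k * fs / N
    = 3073 * 48000 / 8192
    = 147504000 / 8192
    = 18005.859 Hz

18005.859 Hz


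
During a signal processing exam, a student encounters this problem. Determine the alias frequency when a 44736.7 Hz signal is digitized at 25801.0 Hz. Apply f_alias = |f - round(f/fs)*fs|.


Compute the nearest integer multiple of fs to the signal:
n = round(44736.7 / 25801.0) = 2
f_alias = |44736.7 - 2 * 25801.0|
        = |44736.7 - 51602.0|
        = 6865.3 Hz

6865.3


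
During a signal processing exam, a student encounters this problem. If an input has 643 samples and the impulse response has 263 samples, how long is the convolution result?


Linear convolution output length:
L = N + M - 1
  = 643 + 263 - 1
  = 905 samples

905


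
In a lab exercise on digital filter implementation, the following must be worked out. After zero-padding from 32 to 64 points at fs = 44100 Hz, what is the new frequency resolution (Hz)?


Frequency resolution after zero-padding:
N_padded = 32 * 2 = 64
df = fs / N_padded
   = 44100 / 64
   = 689.0625 Hz

689.0625 Hz


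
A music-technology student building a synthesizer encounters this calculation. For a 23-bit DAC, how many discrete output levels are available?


Number of quantization levels = 2^N
= 2^23
= 8388608

8388608


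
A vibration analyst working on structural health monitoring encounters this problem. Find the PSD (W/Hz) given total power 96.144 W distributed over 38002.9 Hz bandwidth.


Power spectral density:
PSD = P / BW
    = 96.144 / 38002.9
    = 0.00252991 W/Hz

0.00252991 W/Hz


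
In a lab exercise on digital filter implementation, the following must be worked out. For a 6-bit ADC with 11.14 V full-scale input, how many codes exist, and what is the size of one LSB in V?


Step 1 — number of quantization levels:
L = 2^N = 2^6 = 64

Step 2 — LSB step size:
delta = Vfs / L
      = 11.14 / 64
      = 0.1740625 V

Levels = 64; step size = 0.1740625 V


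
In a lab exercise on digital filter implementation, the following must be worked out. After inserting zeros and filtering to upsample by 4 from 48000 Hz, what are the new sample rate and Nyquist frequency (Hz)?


Step 1 — output sample rate after interpolation by L:
fs_out = L * fs_in = 4 * 48000 = 192000 Hz

Step 2 — Nyquist frequency of the output stream:
f_Nyq = fs_out / 2 = 192000 / 2 = 96000.0 Hz

fs_out = 192000 Hz; f_Nyquist = 96000.0 Hz


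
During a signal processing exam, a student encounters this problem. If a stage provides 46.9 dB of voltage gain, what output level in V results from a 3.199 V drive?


Output voltage from dB gain:
V_out = V_in * 10^(gain_dB / 20)
      = 3.199 * 10^(46.9 / 20)
      = 3.199 * 221.309471
      = 707.969 V

707.969 V


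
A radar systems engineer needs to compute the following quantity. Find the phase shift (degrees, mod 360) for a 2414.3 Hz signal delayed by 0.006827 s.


Phase shift from frequency and time delay:
phi = 360 * f * t_delay
    = 360 * 2414.3 * 0.006827
    = 5933.67 degrees
    mod 360 = 173.67 degrees

173.67 degrees


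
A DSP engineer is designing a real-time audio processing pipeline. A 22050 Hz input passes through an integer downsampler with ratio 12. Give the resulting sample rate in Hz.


Decimation reduces the sample rate:
fs_out = fs_in / M
       = 22050 / 12
       = 1837.5 Hz

1837.5 Hz


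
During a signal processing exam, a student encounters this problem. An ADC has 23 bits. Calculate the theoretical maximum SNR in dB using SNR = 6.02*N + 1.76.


Theoretical SNR for a full-scale sinusoid:
SNR = 6.02 * N + 1.76
    = 6.02 * 23 + 1.76
    = 138.46 + 1.76
    = 140.22 dB

140.22 dB


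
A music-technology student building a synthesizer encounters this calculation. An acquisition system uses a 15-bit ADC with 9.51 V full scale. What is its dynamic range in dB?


Dynamic range from full-scale to LSB:
V_min = V_max / 2^bits = 9.51 / 2^15
DR = 20 * log10(V_max / V_min)
   = 20 * log10(2^15)
   = 20 * 15 * log10(2)
   = 90.31 dB

90.31 dB


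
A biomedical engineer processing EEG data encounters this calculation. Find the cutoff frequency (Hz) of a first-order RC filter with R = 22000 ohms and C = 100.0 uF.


Cutoff frequency of a first-order RC filter:
fc = 1 / (2 * pi * R * C)
C = 100.0 uF = 0.0001 F
fc = 1 / (2 * pi * 22000 * 0.0001)
   = 1 / 13.823007675795
   = 0.072343 Hz

0.072343 Hz


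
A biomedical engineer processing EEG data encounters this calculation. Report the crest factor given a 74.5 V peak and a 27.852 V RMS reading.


Crest factor is the ratio of peak to RMS:
CF = V_peak / V_rms
   = 74.5 / 27.852
   = 2.6749

2.6749


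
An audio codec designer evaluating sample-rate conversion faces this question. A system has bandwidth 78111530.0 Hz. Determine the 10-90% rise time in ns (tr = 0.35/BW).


Rise time from bandwidth relationship:
tr = 0.35 / BW
   = 0.35 / 78111530.0
   = 4.480772557e-09 s
   = 4.4808 ns

4.4808 ns


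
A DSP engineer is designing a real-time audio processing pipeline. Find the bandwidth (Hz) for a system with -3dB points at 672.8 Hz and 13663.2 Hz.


Bandwidth is the difference of -3dB frequencies:
BW = f_high - f_low
   = 13663.2 - 672.8
   = 12990.4 Hz

12990.4 Hz


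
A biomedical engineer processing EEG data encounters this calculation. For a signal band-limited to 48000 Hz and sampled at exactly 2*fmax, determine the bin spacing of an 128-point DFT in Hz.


Step 1 — Nyquist sampling rate:
fs = 2 * fmax = 2 * 48000 = 96000 Hz

Step 2 — DFT bin spacing:
df = fs / N = 96000 / 128 = 750.0 Hz

750.0 Hz


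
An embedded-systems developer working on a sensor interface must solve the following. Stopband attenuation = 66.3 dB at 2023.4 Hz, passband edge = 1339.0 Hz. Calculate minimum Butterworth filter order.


Butterworth filter order formula:
n = log10(10^(A/10) - 1) / (2 * log10(f_stop/f_pass))
10^(66.3/10) - 1 = 4265794.188
f_stop/f_pass = 2023.4 / 1339.0 = 1.5111
n = 18.4884 -> ceil = 19

19


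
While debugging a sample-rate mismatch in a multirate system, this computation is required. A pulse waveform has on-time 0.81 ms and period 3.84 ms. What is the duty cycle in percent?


Duty cycle as a percentage:
DC = (t_on / T) * 100
   = (0.81 / 3.84) * 100
   = 0.210938 * 100
   = 21.09 %

21.09 %


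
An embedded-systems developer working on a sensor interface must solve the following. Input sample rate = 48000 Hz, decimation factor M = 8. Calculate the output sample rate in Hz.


Decimation reduces the sample rate:
fs_out = fs_in / M
       = 48000 / 8
       = 6000.0 Hz

6000.0 Hz


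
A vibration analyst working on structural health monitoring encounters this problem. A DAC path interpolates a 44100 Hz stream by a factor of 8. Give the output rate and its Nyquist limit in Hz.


Step 1 — output sample rate after interpolation by L:
fs_out = L * fs_in = 8 * 44100 = 352800 Hz

Step 2 — Nyquist frequency of the output stream:
f_Nyq = fs_out / 2 = 352800 / 2 = 176400.0 Hz

fs_out = 352800 Hz; f_Nyquist = 176400.0 Hz


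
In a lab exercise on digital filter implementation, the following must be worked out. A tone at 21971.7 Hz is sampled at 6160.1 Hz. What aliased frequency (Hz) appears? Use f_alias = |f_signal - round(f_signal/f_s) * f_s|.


Compute the nearest integer multiple of fs to the signal:
n = round(21971.7 / 6160.1) = 4
f_alias = |21971.7 - 4 * 6160.1|
        = |21971.7 - 24640.4|
        = 2668.7 Hz

2668.7


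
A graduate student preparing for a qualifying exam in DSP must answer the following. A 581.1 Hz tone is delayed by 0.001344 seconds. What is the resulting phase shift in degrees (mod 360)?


Phase shift from frequency and time delay:
phi = 360 * f * t_delay
    = 360 * 581.1 * 0.001344
    = 281.16 degrees
    mod 360 = 281.16 degrees

281.16 degrees


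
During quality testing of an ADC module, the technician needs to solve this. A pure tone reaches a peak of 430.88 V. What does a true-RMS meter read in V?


RMS voltage for a sinusoidal waveform:
V_rms = V_peak / sqrt(2)
      = 430.88 / 1.414214
      = 304.678 V

304.678 V


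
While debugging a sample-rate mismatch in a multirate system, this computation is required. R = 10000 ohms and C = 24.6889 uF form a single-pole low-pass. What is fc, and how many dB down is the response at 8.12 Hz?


Step 1 — cutoff frequency:
fc = 1 / (2*pi*R*C)
C = 24.6889 uF = 2.46889e-05 F
fc = 1 / (2*pi*10000*2.46889e-05)
   = 0.644642 Hz

Step 2 — magnitude at f = 8.12 Hz:
|H(f)| = 1 / sqrt(1 + (f/fc)^2)
f/fc = 8.12 / 0.644642 = 12.596139
|H| = 1 / sqrt(1 + 158.662718) = 0.0791404
|H|_dB = 20*log10(0.0791404) = -22.03 dB

fc = 0.644642 Hz; |H(8.12 Hz)| = -22.03 dB


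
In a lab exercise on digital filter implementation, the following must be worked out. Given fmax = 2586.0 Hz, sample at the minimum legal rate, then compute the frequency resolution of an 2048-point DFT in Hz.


Step 1 — Nyquist sampling rate:
fs = 2 * fmax = 2 * 2586.0 = 5172.0 Hz

Step 2 — DFT bin spacing:
df = fs / N = 5172.0 / 2048 = 2.5254 Hz

2.5254 Hz


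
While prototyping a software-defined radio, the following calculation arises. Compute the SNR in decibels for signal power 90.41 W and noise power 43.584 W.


SNR in decibels:
SNR = 10 * log10(Ps / Pn)
    = 10 * log10(90.41 / 43.584)
    = 10 * log10(2.0744)
    = 10 * 0.3169
    = 3.17 dB

3.17 dB


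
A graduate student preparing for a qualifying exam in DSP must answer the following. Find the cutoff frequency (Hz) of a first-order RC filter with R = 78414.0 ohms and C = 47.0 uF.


Cutoff frequency of a first-order RC filter:
fc = 1 / (2 * pi * R * C)
C = 47.0 uF = 4.7e-05 F
fc = 1 / (2 * pi * 78414.0 * 4.7e-05)
   = 1 / 23.156415555827
   = 0.043185 Hz

0.043185 Hz


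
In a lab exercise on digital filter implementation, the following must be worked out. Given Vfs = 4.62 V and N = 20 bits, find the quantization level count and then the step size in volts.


Step 1 — number of quantization levels:
L = 2^N = 2^20 = 1048576

Step 2 — LSB step size:
delta = Vfs / L
      = 4.62 / 1048576
      = 4.41e-06 V

Levels = 1048576; step size = 4.41e-06 V


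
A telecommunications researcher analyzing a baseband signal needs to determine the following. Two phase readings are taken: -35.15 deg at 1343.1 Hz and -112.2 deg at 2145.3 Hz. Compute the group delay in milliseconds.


Group delay from phase difference:
tau = -d(phi)/d(omega)
d(phi) = -77.05 deg = -1.344776 rad
d(omega) = 2*pi*(2145.3 - 1343.1) = 5040.3713 rad/s
tau = -(-1.344776) / 5040.3713
    = 0.2668 ms

0.2668 ms


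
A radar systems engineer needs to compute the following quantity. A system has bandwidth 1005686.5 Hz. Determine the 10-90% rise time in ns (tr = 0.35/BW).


Rise time from bandwidth relationship:
tr = 0.35 / BW
   = 0.35 / 1005686.5
   = 3.480209787e-07 s
   = 348.021 ns

348.021 ns


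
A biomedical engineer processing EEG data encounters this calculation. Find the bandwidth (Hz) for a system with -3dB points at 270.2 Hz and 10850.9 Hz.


Bandwidth is the difference of -3dB frequencies:
BW = f_high - f_low
   = 10850.9 - 270.2
   = 10580.7 Hz

10580.7 Hz


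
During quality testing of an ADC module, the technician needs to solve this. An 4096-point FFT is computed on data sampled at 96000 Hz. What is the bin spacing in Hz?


DFT frequency resolution:
df = fs / N
   = 96000 / 4096
   = 23.4375 Hz

23.4375 Hz


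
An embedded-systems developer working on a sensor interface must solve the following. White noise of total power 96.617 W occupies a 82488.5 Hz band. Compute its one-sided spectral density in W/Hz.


Power spectral density:
PSD = P / BW
    = 96.617 / 82488.5
    = 0.00117128 W/Hz

0.00117128 W/Hz
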